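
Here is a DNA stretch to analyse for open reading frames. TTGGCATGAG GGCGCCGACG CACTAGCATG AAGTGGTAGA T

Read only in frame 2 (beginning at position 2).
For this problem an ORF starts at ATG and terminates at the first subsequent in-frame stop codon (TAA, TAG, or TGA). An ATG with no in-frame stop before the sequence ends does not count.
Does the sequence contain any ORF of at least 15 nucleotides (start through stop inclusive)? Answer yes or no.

Frame 2: TGG CAT GAG GGC GCC GAC GCA CTA GCA TGA AGT GGT AGA — no ATG→stop ORF.
Largest ORF found is 0 nucleotides < 15, so no.

no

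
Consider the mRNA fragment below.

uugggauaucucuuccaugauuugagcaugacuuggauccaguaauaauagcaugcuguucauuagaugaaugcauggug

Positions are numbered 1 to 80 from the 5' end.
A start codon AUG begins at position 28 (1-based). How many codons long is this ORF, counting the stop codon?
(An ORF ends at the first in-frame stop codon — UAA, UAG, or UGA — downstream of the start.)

Codons from position 28: AUG (28–30), ACU (31–33), UGG (34–36), AUC (37–39), CAG (40–42), UAA (43–45).
UAA is the first in-frame stop; that's 6 codons including the stop.

6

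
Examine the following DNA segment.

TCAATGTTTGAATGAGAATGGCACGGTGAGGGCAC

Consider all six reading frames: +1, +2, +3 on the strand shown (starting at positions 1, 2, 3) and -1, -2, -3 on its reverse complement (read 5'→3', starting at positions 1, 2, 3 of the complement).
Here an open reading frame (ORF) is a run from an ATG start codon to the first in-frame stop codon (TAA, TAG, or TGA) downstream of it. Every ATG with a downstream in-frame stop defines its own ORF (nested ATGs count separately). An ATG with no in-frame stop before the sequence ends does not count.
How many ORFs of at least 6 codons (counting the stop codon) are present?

Reverse complement (5'→3'): GTGCCCTCACCGTGCCATTCTCATTCAAACATTGA
Frame +1: TCA ATG TTT GAA TGA GAA TGG CAC GGT GAG GGC — ATG at 4, stop TGA at 13 → 12 nt.
Frame +2: CAA TGT TTG AAT GAG AAT GGC ACG GTG AGG GCA — no ATG→stop ORF.
Frame +3: AAT GTT TGA ATG AGA ATG GCA CGG TGA GGG CAC — ATG at 12, stop TGA at 27 → 18 nt; ATG at 18, stop TGA at 27 → 12 nt.
Frame -1: GTG CCC TCA CCG TGC CAT TCT CAT TCA AAC ATT — no ATG→stop ORF.
Frame -2: TGC CCT CAC CGT GCC ATT CTC ATT CAA ACA TTG — no ATG→stop ORF.
Frame -3: GCC CTC ACC GTG CCA TTC TCA TTC AAA CAT TGA — no ATG→stop ORF.
ORFs ≥ 6 codons: frame +3 12–29 (6 codons). Count = 1.

1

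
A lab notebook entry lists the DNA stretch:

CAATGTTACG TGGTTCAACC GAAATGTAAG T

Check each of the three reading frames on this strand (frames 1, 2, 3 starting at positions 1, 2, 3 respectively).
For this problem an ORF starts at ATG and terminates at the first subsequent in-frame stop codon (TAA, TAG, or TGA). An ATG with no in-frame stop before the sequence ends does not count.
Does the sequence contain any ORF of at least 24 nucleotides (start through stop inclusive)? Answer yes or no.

yes

Frame 1: CAA TGT TAC GTG GTT CAA CCG AAA TGT AAG — no ATG→stop ORF.
Frame 2: AAT GTT ACG TGG TTC AAC CGA AAT GTA AGT — no ATG→stop ORF.
Frame 3: ATG TTA CGT GGT TCA ACC GAA ATG TAA — ATG at 3, stop TAA at 27 → 27 nt; ATG at 24, stop TAA at 27 → 6 nt.
Frame 3 has an ORF of 27 nucleotides (positions 3–29) ≥ 24, so yes.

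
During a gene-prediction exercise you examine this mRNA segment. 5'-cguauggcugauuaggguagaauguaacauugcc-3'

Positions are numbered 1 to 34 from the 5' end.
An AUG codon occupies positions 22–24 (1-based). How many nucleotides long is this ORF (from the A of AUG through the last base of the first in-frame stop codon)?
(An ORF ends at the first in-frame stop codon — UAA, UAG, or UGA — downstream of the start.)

6

Codons from position 22: AUG (22–24), UAA (25–27).
UAA is the first in-frame stop; ORF spans 22–27, 6 nucleotides.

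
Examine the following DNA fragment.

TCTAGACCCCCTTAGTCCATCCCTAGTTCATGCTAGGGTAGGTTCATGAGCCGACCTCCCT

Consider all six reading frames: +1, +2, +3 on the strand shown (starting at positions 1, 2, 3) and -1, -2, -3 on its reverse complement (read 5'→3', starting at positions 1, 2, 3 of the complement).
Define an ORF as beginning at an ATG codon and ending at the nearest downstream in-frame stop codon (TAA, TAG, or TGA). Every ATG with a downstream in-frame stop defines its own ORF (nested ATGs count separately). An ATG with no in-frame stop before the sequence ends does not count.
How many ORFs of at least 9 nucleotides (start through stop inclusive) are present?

4

Reverse complement (5'→3'): AGGGAGGTCGGCTCATGAACCTACCCTAGCATGAACTAGGGATGGACTAAGGGGGTCTAGA
Frame +1: TCT AGA CCC CCT TAG TCC ATC CCT AGT TCA TGC TAG GGT AGG TTC ATG AGC CGA CCT CCC — no ATG→stop ORF.
Frame +2: CTA GAC CCC CTT AGT CCA TCC CTA GTT CAT GCT AGG GTA GGT TCA TGA GCC GAC CTC CCT — no ATG→stop ORF.
Frame +3: TAG ACC CCC TTA GTC CAT CCC TAG TTC ATG CTA GGG TAG GTT CAT GAG CCG ACC TCC — ATG at 30, stop TAG at 39 → 12 nt.
Frame -1: AGG GAG GTC GGC TCA TGA ACC TAC CCT AGC ATG AAC TAG GGA TGG ACT AAG GGG GTC TAG — ATG at 31, stop TAG at 37 → 9 nt.
Frame -2: GGG AGG TCG GCT CAT GAA CCT ACC CTA GCA TGA ACT AGG GAT GGA CTA AGG GGG TCT AGA — no ATG→stop ORF.
Frame -3: GGA GGT CGG CTC ATG AAC CTA CCC TAG CAT GAA CTA GGG ATG GAC TAA GGG GGT CTA — ATG at 15, stop TAG at 27 → 15 nt; ATG at 42, stop TAA at 48 → 9 nt.
ORFs ≥ 9 nucleotides: frame +3 30–41 (12 nucleotides), frame -1 31–39 (9 nucleotides), frame -3 15–29 (15 nucleotides), frame -3 42–50 (9 nucleotides). Count = 4.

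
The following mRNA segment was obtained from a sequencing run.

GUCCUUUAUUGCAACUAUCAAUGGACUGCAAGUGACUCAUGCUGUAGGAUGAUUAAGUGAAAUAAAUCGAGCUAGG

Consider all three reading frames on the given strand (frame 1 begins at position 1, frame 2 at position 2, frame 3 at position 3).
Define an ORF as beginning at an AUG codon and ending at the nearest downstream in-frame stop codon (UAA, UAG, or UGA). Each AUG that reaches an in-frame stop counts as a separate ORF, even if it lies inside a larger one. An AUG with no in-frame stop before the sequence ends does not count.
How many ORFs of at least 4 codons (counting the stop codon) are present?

Frame 1: GUC CUU UAU UGC AAC UAU CAA UGG ACU GCA AGU GAC UCA UGC UGU AGG AUG AUU AAG UGA AAU AAA UCG AGC UAG — AUG at 49, stop UGA at 58 → 12 nt.
Frame 2: UCC UUU AUU GCA ACU AUC AAU GGA CUG CAA GUG ACU CAU GCU GUA GGA UGA UUA AGU GAA AUA AAU CGA GCU AGG — no AUG→stop ORF.
Frame 3: CCU UUA UUG CAA CUA UCA AUG GAC UGC AAG UGA CUC AUG CUG UAG GAU GAU UAA GUG AAA UAA AUC GAG CUA — AUG at 21, stop UGA at 33 → 15 nt; AUG at 39, stop UAG at 45 → 9 nt.
ORFs ≥ 4 codons: frame 1 49–60 (4 codons), frame 3 21–35 (5 codons). Count = 2.

2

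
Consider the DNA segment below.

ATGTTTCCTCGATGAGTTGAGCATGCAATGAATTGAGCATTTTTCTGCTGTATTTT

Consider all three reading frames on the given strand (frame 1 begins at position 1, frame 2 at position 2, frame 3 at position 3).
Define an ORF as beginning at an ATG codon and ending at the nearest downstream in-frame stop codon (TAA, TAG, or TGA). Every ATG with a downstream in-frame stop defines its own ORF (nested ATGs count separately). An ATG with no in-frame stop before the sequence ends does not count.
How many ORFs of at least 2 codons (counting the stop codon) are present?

4

Frame 1: ATG TTT CCT CGA TGA GTT GAG CAT GCA ATG AAT TGA GCA TTT TTC TGC TGT ATT — ATG at 1, stop TGA at 13 → 15 nt; ATG at 28, stop TGA at 34 → 9 nt.
Frame 2: TGT TTC CTC GAT GAG TTG AGC ATG CAA TGA ATT GAG CAT TTT TCT GCT GTA TTT — ATG at 23, stop TGA at 29 → 9 nt.
Frame 3: GTT TCC TCG ATG AGT TGA GCA TGC AAT GAA TTG AGC ATT TTT CTG CTG TAT TTT — ATG at 12, stop TGA at 18 → 9 nt.
ORFs ≥ 2 codons: frame 1 1–15 (5 codons), frame 1 28–36 (3 codons), frame 2 23–31 (3 codons), frame 3 12–20 (3 codons). Count = 4.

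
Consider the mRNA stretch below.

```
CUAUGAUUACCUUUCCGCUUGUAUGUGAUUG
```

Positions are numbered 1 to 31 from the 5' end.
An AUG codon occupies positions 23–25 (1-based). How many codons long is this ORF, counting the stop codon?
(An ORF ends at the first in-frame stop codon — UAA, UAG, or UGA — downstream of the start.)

2

Codons from position 23: AUG (23–25), UGA (26–28).
UGA is the first in-frame stop; that's 2 codons including the stop.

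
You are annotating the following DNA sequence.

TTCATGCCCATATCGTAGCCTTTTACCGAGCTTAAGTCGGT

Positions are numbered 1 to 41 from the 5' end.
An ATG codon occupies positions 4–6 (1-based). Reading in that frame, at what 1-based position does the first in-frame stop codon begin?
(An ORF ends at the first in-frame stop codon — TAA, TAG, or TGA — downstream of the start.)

Codons from position 4: ATG (4–6), CCC (7–9), ATA (10–12), TCG (13–15), TAG (16–18).
TAG is a stop codon; it begins at position 16.

16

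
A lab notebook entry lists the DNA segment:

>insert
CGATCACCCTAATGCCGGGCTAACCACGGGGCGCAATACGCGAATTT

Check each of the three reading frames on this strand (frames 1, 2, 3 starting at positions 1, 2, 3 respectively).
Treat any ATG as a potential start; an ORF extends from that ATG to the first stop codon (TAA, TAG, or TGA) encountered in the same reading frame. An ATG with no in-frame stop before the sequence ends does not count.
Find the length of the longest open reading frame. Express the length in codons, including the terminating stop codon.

Frame 1: CGA TCA CCC TAA TGC CGG GCT AAC CAC GGG GCG CAA TAC GCG AAT — no ATG→stop ORF.
Frame 2: GAT CAC CCT AAT GCC GGG CTA ACC ACG GGG CGC AAT ACG CGA ATT — no ATG→stop ORF.
Frame 3: ATC ACC CTA ATG CCG GGC TAA CCA CGG GGC GCA ATA CGC GAA TTT — ATG at 12, stop TAA at 21 → 12 nt.
Longest: frame 3, positions 12–23, 12 nt = 4 codons = 3 aa. → 4 codons.

4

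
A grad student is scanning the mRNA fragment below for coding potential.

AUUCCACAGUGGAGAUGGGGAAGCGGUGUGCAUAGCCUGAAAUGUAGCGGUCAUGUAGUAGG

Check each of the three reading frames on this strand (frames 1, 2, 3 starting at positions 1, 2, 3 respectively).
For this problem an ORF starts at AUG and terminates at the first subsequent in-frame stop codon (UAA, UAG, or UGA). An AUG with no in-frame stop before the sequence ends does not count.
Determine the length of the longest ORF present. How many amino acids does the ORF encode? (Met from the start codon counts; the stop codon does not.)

Frame 1: AUU CCA CAG UGG AGA UGG GGA AGC GGU GUG CAU AGC CUG AAA UGU AGC GGU CAU GUA GUA — no AUG→stop ORF.
Frame 2: UUC CAC AGU GGA GAU GGG GAA GCG GUG UGC AUA GCC UGA AAU GUA GCG GUC AUG UAG UAG — AUG at 53, stop UAG at 56 → 6 nt.
Frame 3: UCC ACA GUG GAG AUG GGG AAG CGG UGU GCA UAG CCU GAA AUG UAG CGG UCA UGU AGU AGG — AUG at 15, stop UAG at 33 → 21 nt; AUG at 42, stop UAG at 45 → 6 nt.
Longest: frame 3, positions 15–35, 21 nt = 7 codons = 6 aa. → 6 amino acids.

6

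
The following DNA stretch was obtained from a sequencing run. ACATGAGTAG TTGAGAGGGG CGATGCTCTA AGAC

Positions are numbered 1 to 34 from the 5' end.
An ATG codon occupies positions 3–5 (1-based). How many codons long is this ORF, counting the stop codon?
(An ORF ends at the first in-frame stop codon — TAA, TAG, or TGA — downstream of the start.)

Codons from position 3: ATG (3–5), AGT (6–8), AGT (9–11), TGA (12–14).
TGA is the first in-frame stop; that's 4 codons including the stop.

4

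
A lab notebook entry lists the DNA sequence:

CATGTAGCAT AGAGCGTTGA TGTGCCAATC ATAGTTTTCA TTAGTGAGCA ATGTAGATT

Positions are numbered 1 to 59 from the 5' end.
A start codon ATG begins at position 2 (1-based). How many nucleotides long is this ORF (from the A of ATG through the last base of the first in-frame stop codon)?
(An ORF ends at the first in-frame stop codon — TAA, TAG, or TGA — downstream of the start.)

Codons from position 2: ATG (2–4), TAG (5–7).
TAG is the first in-frame stop; ORF spans 2–7, 6 nucleotides.

6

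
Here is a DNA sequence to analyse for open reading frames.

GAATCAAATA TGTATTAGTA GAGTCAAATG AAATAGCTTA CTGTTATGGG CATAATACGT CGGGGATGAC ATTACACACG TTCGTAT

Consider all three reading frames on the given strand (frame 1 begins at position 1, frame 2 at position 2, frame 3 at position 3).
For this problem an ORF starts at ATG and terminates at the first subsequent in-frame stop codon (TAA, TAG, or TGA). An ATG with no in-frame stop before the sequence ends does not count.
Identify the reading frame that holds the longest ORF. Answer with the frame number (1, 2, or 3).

1

Frame 1: GAA TCA AAT ATG TAT TAG TAG AGT CAA ATG AAA TAG CTT ACT GTT ATG GGC ATA ATA CGT CGG GGA TGA CAT TAC ACA CGT TCG TAT — ATG at 10, stop TAG at 16 → 9 nt; ATG at 28, stop TAG at 34 → 9 nt; ATG at 46, stop TGA at 67 → 24 nt.
Frame 2: AAT CAA ATA TGT ATT AGT AGA GTC AAA TGA AAT AGC TTA CTG TTA TGG GCA TAA TAC GTC GGG GAT GAC ATT ACA CAC GTT CGT — no ATG→stop ORF.
Frame 3: ATC AAA TAT GTA TTA GTA GAG TCA AAT GAA ATA GCT TAC TGT TAT GGG CAT AAT ACG TCG GGG ATG ACA TTA CAC ACG TTC GTA — no ATG→stop ORF.
Longest ORF is 24 nt in frame 1 (positions 46–69).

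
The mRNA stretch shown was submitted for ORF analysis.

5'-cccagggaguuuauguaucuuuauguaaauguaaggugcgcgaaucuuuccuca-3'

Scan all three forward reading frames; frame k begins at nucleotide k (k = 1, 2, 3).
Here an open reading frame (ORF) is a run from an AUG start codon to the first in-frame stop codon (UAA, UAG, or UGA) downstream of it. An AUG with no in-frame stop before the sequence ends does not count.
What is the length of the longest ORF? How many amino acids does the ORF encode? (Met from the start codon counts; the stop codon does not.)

1

Frame 1: CCC AGG GAG UUU AUG UAU CUU UAU GUA AAU GUA AGG UGC GCG AAU CUU UCC UCA — no AUG→stop ORF.
Frame 2: CCA GGG AGU UUA UGU AUC UUU AUG UAA AUG UAA GGU GCG CGA AUC UUU CCU — AUG at 23, stop UAA at 26 → 6 nt; AUG at 29, stop UAA at 32 → 6 nt.
Frame 3: CAG GGA GUU UAU GUA UCU UUA UGU AAA UGU AAG GUG CGC GAA UCU UUC CUC — no AUG→stop ORF.
Longest: frame 2, positions 23–28, 6 nt = 2 codons = 1 aa. → 1 amino acids.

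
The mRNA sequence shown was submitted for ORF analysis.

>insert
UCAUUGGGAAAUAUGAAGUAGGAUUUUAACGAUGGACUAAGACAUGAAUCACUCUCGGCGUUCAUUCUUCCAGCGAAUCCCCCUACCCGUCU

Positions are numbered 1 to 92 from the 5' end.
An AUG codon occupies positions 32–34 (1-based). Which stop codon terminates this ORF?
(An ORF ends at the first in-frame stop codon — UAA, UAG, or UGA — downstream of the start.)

UAA

Codons from position 32: AUG (32–34), GAC (35–37), UAA (38–40).
The first in-frame stop codon is UAA.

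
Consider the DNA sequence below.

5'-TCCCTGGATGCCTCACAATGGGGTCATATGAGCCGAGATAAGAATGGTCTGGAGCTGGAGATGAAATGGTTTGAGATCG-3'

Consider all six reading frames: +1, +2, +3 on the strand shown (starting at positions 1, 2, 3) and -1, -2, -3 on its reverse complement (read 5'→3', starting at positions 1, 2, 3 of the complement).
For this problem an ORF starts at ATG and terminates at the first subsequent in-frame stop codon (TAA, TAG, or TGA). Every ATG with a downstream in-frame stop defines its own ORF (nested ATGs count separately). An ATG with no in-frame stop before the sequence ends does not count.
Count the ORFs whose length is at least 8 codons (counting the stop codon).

2

Reverse complement (5'→3'): CGATCTCAAACCATTTCATCTCCAGCTCCAGACCATTCTTATCTCGGCTCATATGACCCCATTGTGAGGCATCCAGGGA
Frame +1: TCC CTG GAT GCC TCA CAA TGG GGT CAT ATG AGC CGA GAT AAG AAT GGT CTG GAG CTG GAG ATG AAA TGG TTT GAG ATC — no ATG→stop ORF.
Frame +2: CCC TGG ATG CCT CAC AAT GGG GTC ATA TGA GCC GAG ATA AGA ATG GTC TGG AGC TGG AGA TGA AAT GGT TTG AGA TCG — ATG at 8, stop TGA at 29 → 24 nt; ATG at 44, stop TGA at 62 → 21 nt.
Frame +3: CCT GGA TGC CTC ACA ATG GGG TCA TAT GAG CCG AGA TAA GAA TGG TCT GGA GCT GGA GAT GAA ATG GTT TGA GAT — ATG at 18, stop TAA at 39 → 24 nt; ATG at 66, stop TGA at 72 → 9 nt.
Frame -1: CGA TCT CAA ACC ATT TCA TCT CCA GCT CCA GAC CAT TCT TAT CTC GGC TCA TAT GAC CCC ATT GTG AGG CAT CCA GGG — no ATG→stop ORF.
Frame -2: GAT CTC AAA CCA TTT CAT CTC CAG CTC CAG ACC ATT CTT ATC TCG GCT CAT ATG ACC CCA TTG TGA GGC ATC CAG GGA — ATG at 53, stop TGA at 65 → 15 nt.
Frame -3: ATC TCA AAC CAT TTC ATC TCC AGC TCC AGA CCA TTC TTA TCT CGG CTC ATA TGA CCC CAT TGT GAG GCA TCC AGG — no ATG→stop ORF.
ORFs ≥ 8 codons: frame +2 8–31 (8 codons), frame +3 18–41 (8 codons). Count = 2.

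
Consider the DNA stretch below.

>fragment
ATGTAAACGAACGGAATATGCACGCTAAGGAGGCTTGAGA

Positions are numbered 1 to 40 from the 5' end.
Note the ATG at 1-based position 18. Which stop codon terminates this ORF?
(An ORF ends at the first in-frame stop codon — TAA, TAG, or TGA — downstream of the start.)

Codons from position 18: ATG (18–20), CAC (21–23), GCT (24–26), AAG (27–29), GAG (30–32), GCT (33–35), TGA (36–38).
The first in-frame stop codon is TGA.

TGA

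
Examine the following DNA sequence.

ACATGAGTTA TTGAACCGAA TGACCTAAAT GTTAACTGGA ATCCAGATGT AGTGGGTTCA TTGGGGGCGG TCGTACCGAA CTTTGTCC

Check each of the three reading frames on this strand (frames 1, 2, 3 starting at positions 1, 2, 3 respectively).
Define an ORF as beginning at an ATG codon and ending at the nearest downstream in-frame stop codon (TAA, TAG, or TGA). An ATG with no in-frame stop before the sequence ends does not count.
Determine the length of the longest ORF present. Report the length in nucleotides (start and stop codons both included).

Frame 1: ACA TGA GTT ATT GAA CCG AAT GAC CTA AAT GTT AAC TGG AAT CCA GAT GTA GTG GGT TCA TTG GGG GCG GTC GTA CCG AAC TTT GTC — no ATG→stop ORF.
Frame 2: CAT GAG TTA TTG AAC CGA ATG ACC TAA ATG TTA ACT GGA ATC CAG ATG TAG TGG GTT CAT TGG GGG CGG TCG TAC CGA ACT TTG TCC — ATG at 20, stop TAA at 26 → 9 nt; ATG at 29, stop TAG at 50 → 24 nt; ATG at 47, stop TAG at 50 → 6 nt.
Frame 3: ATG AGT TAT TGA ACC GAA TGA CCT AAA TGT TAA CTG GAA TCC AGA TGT AGT GGG TTC ATT GGG GGC GGT CGT ACC GAA CTT TGT — ATG at 3, stop TGA at 12 → 12 nt.
Longest: frame 2, positions 29–52, 24 nt = 8 codons = 7 aa. → 24 nucleotides.

24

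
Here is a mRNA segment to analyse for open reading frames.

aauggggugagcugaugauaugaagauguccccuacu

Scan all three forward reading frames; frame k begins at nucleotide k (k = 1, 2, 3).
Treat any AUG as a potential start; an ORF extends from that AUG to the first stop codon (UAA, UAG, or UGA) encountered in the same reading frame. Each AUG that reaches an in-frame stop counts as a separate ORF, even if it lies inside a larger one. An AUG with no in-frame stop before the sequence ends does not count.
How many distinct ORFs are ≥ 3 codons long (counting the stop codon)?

2

Frame 1: AAU GGG GUG AGC UGA UGA UAU GAA GAU GUC CCC UAC — no AUG→stop ORF.
Frame 2: AUG GGG UGA GCU GAU GAU AUG AAG AUG UCC CCU ACU — AUG at 2, stop UGA at 8 → 9 nt.
Frame 3: UGG GGU GAG CUG AUG AUA UGA AGA UGU CCC CUA — AUG at 15, stop UGA at 21 → 9 nt.
ORFs ≥ 3 codons: frame 2 2–10 (3 codons), frame 3 15–23 (3 codons). Count = 2.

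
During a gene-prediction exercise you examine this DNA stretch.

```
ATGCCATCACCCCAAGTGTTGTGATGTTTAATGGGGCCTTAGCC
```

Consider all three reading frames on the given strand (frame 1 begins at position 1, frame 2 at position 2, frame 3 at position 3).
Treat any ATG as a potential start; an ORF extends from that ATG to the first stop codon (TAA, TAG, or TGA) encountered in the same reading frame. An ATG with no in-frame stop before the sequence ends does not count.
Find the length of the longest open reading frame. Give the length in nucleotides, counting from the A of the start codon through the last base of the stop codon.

24

Frame 1: ATG CCA TCA CCC CAA GTG TTG TGA TGT TTA ATG GGG CCT TAG — ATG at 1, stop TGA at 22 → 24 nt; ATG at 31, stop TAG at 40 → 12 nt.
Frame 2: TGC CAT CAC CCC AAG TGT TGT GAT GTT TAA TGG GGC CTT AGC — no ATG→stop ORF.
Frame 3: GCC ATC ACC CCA AGT GTT GTG ATG TTT AAT GGG GCC TTA GCC — no ATG→stop ORF.
Longest: frame 1, positions 1–24, 24 nt = 8 codons = 7 aa. → 24 nucleotides.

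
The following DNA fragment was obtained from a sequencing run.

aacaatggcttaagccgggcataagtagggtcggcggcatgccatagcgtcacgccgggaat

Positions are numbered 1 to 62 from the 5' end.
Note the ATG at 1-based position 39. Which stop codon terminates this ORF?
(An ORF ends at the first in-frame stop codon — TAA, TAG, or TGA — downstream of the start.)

Codons from position 39: ATG (39–41), CCA (42–44), TAG (45–47).
The first in-frame stop codon is TAG.

TAG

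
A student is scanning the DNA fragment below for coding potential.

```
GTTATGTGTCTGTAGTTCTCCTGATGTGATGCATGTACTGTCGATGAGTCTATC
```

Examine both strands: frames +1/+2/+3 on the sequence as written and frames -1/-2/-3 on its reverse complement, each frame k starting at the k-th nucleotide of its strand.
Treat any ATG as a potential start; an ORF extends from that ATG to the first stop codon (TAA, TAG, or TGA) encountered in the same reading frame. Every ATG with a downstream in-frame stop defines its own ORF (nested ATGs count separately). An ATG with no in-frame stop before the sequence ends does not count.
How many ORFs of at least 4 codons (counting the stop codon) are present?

Reverse complement (5'→3'): GATAGACTCATCGACAGTACATGCATCACATCAGGAGAACTACAGACACATAAC
Frame +1: GTT ATG TGT CTG TAG TTC TCC TGA TGT GAT GCA TGT ACT GTC GAT GAG TCT ATC — ATG at 4, stop TAG at 13 → 12 nt.
Frame +2: TTA TGT GTC TGT AGT TCT CCT GAT GTG ATG CAT GTA CTG TCG ATG AGT CTA — no ATG→stop ORF.
Frame +3: TAT GTG TCT GTA GTT CTC CTG ATG TGA TGC ATG TAC TGT CGA TGA GTC TAT — ATG at 24, stop TGA at 27 → 6 nt; ATG at 33, stop TGA at 45 → 15 nt.
Frame -1: GAT AGA CTC ATC GAC AGT ACA TGC ATC ACA TCA GGA GAA CTA CAG ACA CAT AAC — no ATG→stop ORF.
Frame -2: ATA GAC TCA TCG ACA GTA CAT GCA TCA CAT CAG GAG AAC TAC AGA CAC ATA — no ATG→stop ORF.
Frame -3: TAG ACT CAT CGA CAG TAC ATG CAT CAC ATC AGG AGA ACT ACA GAC ACA TAA — ATG at 21, stop TAA at 51 → 33 nt.
ORFs ≥ 4 codons: frame +1 4–15 (4 codons), frame +3 33–47 (5 codons), frame -3 21–53 (11 codons). Count = 3.

3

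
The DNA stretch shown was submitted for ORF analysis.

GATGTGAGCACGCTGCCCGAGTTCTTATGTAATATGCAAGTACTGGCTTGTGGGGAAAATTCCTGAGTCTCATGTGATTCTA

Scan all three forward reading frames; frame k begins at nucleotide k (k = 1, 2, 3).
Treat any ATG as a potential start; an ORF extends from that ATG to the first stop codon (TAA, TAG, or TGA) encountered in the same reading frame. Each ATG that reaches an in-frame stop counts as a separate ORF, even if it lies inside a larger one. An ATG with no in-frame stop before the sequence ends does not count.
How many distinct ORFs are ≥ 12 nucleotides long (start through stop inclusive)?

1

Frame 1: GAT GTG AGC ACG CTG CCC GAG TTC TTA TGT AAT ATG CAA GTA CTG GCT TGT GGG GAA AAT TCC TGA GTC TCA TGT GAT TCT — ATG at 34, stop TGA at 64 → 33 nt.
Frame 2: ATG TGA GCA CGC TGC CCG AGT TCT TAT GTA ATA TGC AAG TAC TGG CTT GTG GGG AAA ATT CCT GAG TCT CAT GTG ATT CTA — ATG at 2, stop TGA at 5 → 6 nt.
Frame 3: TGT GAG CAC GCT GCC CGA GTT CTT ATG TAA TAT GCA AGT ACT GGC TTG TGG GGA AAA TTC CTG AGT CTC ATG TGA TTC — ATG at 27, stop TAA at 30 → 6 nt; ATG at 72, stop TGA at 75 → 6 nt.
ORFs ≥ 12 nucleotides: frame 1 34–66 (33 nucleotides). Count = 1.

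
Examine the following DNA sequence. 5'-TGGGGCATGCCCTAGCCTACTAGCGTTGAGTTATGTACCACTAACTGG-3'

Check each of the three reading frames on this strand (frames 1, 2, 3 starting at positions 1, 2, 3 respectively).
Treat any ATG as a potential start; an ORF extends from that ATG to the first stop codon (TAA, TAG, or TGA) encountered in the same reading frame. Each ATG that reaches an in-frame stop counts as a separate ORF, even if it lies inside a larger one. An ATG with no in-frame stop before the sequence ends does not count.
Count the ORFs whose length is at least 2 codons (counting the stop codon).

2

Frame 1: TGG GGC ATG CCC TAG CCT ACT AGC GTT GAG TTA TGT ACC ACT AAC TGG — ATG at 7, stop TAG at 13 → 9 nt.
Frame 2: GGG GCA TGC CCT AGC CTA CTA GCG TTG AGT TAT GTA CCA CTA ACT — no ATG→stop ORF.
Frame 3: GGG CAT GCC CTA GCC TAC TAG CGT TGA GTT ATG TAC CAC TAA CTG — ATG at 33, stop TAA at 42 → 12 nt.
ORFs ≥ 2 codons: frame 1 7–15 (3 codons), frame 3 33–44 (4 codons). Count = 2.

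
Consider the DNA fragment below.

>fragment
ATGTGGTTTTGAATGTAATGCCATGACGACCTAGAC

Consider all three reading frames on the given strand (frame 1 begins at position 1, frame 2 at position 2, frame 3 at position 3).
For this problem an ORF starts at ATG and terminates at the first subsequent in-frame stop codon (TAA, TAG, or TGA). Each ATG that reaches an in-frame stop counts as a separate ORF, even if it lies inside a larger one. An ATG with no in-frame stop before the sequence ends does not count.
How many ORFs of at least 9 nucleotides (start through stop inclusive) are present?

3

Frame 1: ATG TGG TTT TGA ATG TAA TGC CAT GAC GAC CTA GAC — ATG at 1, stop TGA at 10 → 12 nt; ATG at 13, stop TAA at 16 → 6 nt.
Frame 2: TGT GGT TTT GAA TGT AAT GCC ATG ACG ACC TAG — ATG at 23, stop TAG at 32 → 12 nt.
Frame 3: GTG GTT TTG AAT GTA ATG CCA TGA CGA CCT AGA — ATG at 18, stop TGA at 24 → 9 nt.
ORFs ≥ 9 nucleotides: frame 1 1–12 (12 nucleotides), frame 2 23–34 (12 nucleotides), frame 3 18–26 (9 nucleotides). Count = 3.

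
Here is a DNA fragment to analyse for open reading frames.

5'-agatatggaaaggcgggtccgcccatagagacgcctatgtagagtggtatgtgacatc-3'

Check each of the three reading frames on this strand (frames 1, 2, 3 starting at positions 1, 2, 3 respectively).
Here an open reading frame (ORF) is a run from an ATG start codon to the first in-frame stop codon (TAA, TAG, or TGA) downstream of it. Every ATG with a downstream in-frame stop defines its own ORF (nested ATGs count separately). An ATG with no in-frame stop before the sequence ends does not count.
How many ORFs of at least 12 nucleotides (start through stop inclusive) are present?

Frame 1: AGA TAT GGA AAG GCG GGT CCG CCC ATA GAG ACG CCT ATG TAG AGT GGT ATG TGA CAT — ATG at 37, stop TAG at 40 → 6 nt; ATG at 49, stop TGA at 52 → 6 nt.
Frame 2: GAT ATG GAA AGG CGG GTC CGC CCA TAG AGA CGC CTA TGT AGA GTG GTA TGT GAC ATC — ATG at 5, stop TAG at 26 → 24 nt.
Frame 3: ATA TGG AAA GGC GGG TCC GCC CAT AGA GAC GCC TAT GTA GAG TGG TAT GTG ACA — no ATG→stop ORF.
ORFs ≥ 12 nucleotides: frame 2 5–28 (24 nucleotides). Count = 1.

1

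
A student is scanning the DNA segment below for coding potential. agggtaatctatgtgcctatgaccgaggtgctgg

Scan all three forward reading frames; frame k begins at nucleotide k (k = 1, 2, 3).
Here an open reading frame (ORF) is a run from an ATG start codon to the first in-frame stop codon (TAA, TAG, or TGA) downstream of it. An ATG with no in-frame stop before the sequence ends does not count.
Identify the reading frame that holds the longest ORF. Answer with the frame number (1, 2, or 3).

Frame 1: AGG GTA ATC TAT GTG CCT ATG ACC GAG GTG CTG — no ATG→stop ORF.
Frame 2: GGG TAA TCT ATG TGC CTA TGA CCG AGG TGC TGG — ATG at 11, stop TGA at 20 → 12 nt.
Frame 3: GGT AAT CTA TGT GCC TAT GAC CGA GGT GCT — no ATG→stop ORF.
Longest ORF is 12 nt in frame 2 (positions 11–22).

2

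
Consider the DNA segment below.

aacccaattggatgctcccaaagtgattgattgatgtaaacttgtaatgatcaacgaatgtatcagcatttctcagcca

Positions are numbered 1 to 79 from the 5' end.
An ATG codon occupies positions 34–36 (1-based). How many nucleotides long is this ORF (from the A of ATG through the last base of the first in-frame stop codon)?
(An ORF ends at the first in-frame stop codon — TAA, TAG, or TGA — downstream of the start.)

Codons from position 34: ATG (34–36), TAA (37–39).
TAA is the first in-frame stop; ORF spans 34–39, 6 nucleotides.

6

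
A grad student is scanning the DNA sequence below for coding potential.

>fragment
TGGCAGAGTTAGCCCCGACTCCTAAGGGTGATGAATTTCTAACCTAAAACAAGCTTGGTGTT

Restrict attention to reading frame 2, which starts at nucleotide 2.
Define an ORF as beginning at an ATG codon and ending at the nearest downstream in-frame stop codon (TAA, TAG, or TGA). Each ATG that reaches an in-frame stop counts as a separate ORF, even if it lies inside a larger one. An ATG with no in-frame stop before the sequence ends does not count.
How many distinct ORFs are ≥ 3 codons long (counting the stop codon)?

Frame 2: GGC AGA GTT AGC CCC GAC TCC TAA GGG TGA TGA ATT TCT AAC CTA AAA CAA GCT TGG TGT — no ATG→stop ORF.
No ORF reaches 3 codons. Count = 0.

0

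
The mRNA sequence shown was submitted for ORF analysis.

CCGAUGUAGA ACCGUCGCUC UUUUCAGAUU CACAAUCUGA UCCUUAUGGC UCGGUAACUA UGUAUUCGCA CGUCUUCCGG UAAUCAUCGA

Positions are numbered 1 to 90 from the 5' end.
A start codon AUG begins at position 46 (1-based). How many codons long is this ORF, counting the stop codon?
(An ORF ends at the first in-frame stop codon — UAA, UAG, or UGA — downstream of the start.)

Codons from position 46: AUG (46–48), GCU (49–51), CGG (52–54), UAA (55–57).
UAA is the first in-frame stop; that's 4 codons including the stop.

4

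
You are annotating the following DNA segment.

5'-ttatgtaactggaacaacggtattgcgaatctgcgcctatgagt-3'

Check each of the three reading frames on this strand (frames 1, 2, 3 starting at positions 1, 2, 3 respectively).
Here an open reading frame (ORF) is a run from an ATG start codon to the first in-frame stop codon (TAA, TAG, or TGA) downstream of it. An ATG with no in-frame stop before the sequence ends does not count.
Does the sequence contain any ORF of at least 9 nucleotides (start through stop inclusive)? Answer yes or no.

no

Frame 1: TTA TGT AAC TGG AAC AAC GGT ATT GCG AAT CTG CGC CTA TGA — no ATG→stop ORF.
Frame 2: TAT GTA ACT GGA ACA ACG GTA TTG CGA ATC TGC GCC TAT GAG — no ATG→stop ORF.
Frame 3: ATG TAA CTG GAA CAA CGG TAT TGC GAA TCT GCG CCT ATG AGT — ATG at 3, stop TAA at 6 → 6 nt.
Largest ORF found is 6 nucleotides < 9, so no.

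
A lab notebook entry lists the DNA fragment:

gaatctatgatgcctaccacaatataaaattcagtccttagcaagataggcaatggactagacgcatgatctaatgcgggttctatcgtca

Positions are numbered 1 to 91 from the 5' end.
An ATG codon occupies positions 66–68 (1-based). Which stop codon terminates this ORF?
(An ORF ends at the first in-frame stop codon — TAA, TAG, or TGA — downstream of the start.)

Codons from position 66: ATG (66–68), ATC (69–71), TAA (72–74).
The first in-frame stop codon is TAA.

TAA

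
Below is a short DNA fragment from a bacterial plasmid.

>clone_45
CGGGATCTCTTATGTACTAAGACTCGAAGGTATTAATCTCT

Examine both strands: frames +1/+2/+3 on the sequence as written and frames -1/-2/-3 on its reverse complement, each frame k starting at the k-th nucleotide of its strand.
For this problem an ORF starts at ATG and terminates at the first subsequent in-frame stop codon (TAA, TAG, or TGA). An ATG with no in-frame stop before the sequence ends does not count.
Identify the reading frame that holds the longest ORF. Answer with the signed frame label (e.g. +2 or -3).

Reverse complement (5'→3'): AGAGATTAATACCTTCGAGTCTTAGTACATAAGAGATCCCG
Frame +1: CGG GAT CTC TTA TGT ACT AAG ACT CGA AGG TAT TAA TCT — no ATG→stop ORF.
Frame +2: GGG ATC TCT TAT GTA CTA AGA CTC GAA GGT ATT AAT CTC — no ATG→stop ORF.
Frame +3: GGA TCT CTT ATG TAC TAA GAC TCG AAG GTA TTA ATC TCT — ATG at 12, stop TAA at 18 → 9 nt.
Frame -1: AGA GAT TAA TAC CTT CGA GTC TTA GTA CAT AAG AGA TCC — no ATG→stop ORF.
Frame -2: GAG ATT AAT ACC TTC GAG TCT TAG TAC ATA AGA GAT CCC — no ATG→stop ORF.
Frame -3: AGA TTA ATA CCT TCG AGT CTT AGT ACA TAA GAG ATC CCG — no ATG→stop ORF.
Longest ORF is 9 nt in frame +3 (positions 12–20).

+3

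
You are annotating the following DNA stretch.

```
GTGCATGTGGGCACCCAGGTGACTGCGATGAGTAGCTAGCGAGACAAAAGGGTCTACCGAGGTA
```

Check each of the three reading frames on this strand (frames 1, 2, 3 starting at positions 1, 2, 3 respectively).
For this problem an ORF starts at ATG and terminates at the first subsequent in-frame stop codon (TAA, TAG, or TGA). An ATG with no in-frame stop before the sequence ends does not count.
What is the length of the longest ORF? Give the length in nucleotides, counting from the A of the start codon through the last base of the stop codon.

18

Frame 1: GTG CAT GTG GGC ACC CAG GTG ACT GCG ATG AGT AGC TAG CGA GAC AAA AGG GTC TAC CGA GGT — ATG at 28, stop TAG at 37 → 12 nt.
Frame 2: TGC ATG TGG GCA CCC AGG TGA CTG CGA TGA GTA GCT AGC GAG ACA AAA GGG TCT ACC GAG GTA — ATG at 5, stop TGA at 20 → 18 nt.
Frame 3: GCA TGT GGG CAC CCA GGT GAC TGC GAT GAG TAG CTA GCG AGA CAA AAG GGT CTA CCG AGG — no ATG→stop ORF.
Longest: frame 2, positions 5–22, 18 nt = 6 codons = 5 aa. → 18 nucleotides.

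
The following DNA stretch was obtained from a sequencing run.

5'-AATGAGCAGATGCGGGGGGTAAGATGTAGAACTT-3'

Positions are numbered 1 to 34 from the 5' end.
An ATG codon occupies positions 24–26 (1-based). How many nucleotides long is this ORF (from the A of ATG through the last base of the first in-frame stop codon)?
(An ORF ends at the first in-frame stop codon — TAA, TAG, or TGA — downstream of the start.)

Codons from position 24: ATG (24–26), TAG (27–29).
TAG is the first in-frame stop; ORF spans 24–29, 6 nucleotides.

6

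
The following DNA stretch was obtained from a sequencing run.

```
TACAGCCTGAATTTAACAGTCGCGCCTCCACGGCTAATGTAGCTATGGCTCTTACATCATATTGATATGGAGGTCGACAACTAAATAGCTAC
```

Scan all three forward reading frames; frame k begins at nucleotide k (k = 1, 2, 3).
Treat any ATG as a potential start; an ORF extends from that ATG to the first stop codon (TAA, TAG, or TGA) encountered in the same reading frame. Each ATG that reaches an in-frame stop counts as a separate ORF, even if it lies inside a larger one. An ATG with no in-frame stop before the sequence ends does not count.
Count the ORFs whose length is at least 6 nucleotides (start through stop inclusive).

Frame 1: TAC AGC CTG AAT TTA ACA GTC GCG CCT CCA CGG CTA ATG TAG CTA TGG CTC TTA CAT CAT ATT GAT ATG GAG GTC GAC AAC TAA ATA GCT — ATG at 37, stop TAG at 40 → 6 nt; ATG at 67, stop TAA at 82 → 18 nt.
Frame 2: ACA GCC TGA ATT TAA CAG TCG CGC CTC CAC GGC TAA TGT AGC TAT GGC TCT TAC ATC ATA TTG ATA TGG AGG TCG ACA ACT AAA TAG CTA — no ATG→stop ORF.
Frame 3: CAG CCT GAA TTT AAC AGT CGC GCC TCC ACG GCT AAT GTA GCT ATG GCT CTT ACA TCA TAT TGA TAT GGA GGT CGA CAA CTA AAT AGC TAC — ATG at 45, stop TGA at 63 → 21 nt.
ORFs ≥ 6 nucleotides: frame 1 37–42 (6 nucleotides), frame 1 67–84 (18 nucleotides), frame 3 45–65 (21 nucleotides). Count = 3.

3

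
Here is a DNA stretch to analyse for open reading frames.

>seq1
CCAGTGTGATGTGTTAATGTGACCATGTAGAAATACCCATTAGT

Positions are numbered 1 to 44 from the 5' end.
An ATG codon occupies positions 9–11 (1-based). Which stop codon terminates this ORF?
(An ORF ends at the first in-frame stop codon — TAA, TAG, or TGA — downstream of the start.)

Codons from position 9: ATG (9–11), TGT (12–14), TAA (15–17).
The first in-frame stop codon is TAA.

TAA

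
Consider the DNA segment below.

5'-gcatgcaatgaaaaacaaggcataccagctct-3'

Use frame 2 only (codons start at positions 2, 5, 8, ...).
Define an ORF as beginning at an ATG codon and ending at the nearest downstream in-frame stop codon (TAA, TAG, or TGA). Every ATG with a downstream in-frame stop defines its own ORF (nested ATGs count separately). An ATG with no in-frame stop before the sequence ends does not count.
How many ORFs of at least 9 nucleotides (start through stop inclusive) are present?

0

Frame 2: CAT GCA ATG AAA AAC AAG GCA TAC CAG CTC — no ATG→stop ORF.
No ORF reaches 9 nucleotides. Count = 0.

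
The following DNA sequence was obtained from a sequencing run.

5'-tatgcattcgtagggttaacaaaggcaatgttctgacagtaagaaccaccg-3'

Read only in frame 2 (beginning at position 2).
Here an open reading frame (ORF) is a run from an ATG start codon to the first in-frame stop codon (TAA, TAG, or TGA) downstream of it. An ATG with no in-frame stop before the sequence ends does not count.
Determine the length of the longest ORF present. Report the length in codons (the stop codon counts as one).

Frame 2: ATG CAT TCG TAG GGT TAA CAA AGG CAA TGT TCT GAC AGT AAG AAC CAC — ATG at 2, stop TAG at 11 → 12 nt.
Longest: frame 2, positions 2–13, 12 nt = 4 codons = 3 aa. → 4 codons.

4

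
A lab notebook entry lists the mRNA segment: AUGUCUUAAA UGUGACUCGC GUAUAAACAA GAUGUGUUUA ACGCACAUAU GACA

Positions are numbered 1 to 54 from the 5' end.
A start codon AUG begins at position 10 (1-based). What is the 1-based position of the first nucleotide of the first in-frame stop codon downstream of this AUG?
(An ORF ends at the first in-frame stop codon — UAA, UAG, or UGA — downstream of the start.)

13

Codons from position 10: AUG (10–12), UGA (13–15).
UGA is a stop codon; it begins at position 13.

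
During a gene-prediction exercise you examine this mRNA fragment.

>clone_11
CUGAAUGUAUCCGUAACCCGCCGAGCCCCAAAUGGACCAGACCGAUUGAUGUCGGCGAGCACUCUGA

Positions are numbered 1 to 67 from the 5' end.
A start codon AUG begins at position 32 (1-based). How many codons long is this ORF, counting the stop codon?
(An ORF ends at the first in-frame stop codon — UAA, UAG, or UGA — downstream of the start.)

Codons from position 32: AUG (32–34), GAC (35–37), CAG (38–40), ACC (41–43), GAU (44–46), UGA (47–49).
UGA is the first in-frame stop; that's 6 codons including the stop.

6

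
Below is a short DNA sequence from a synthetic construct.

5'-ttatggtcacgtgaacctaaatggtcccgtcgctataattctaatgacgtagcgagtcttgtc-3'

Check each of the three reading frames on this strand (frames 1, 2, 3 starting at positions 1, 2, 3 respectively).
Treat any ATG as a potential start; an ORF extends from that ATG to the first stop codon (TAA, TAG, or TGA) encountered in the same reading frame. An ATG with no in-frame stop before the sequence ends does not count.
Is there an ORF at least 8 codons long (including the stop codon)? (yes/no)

no

Frame 1: TTA TGG TCA CGT GAA CCT AAA TGG TCC CGT CGC TAT AAT TCT AAT GAC GTA GCG AGT CTT GTC — no ATG→stop ORF.
Frame 2: TAT GGT CAC GTG AAC CTA AAT GGT CCC GTC GCT ATA ATT CTA ATG ACG TAG CGA GTC TTG — ATG at 44, stop TAG at 50 → 9 nt.
Frame 3: ATG GTC ACG TGA ACC TAA ATG GTC CCG TCG CTA TAA TTC TAA TGA CGT AGC GAG TCT TGT — ATG at 3, stop TGA at 12 → 12 nt; ATG at 21, stop TAA at 36 → 18 nt.
Largest ORF found is 6 codons < 8, so no.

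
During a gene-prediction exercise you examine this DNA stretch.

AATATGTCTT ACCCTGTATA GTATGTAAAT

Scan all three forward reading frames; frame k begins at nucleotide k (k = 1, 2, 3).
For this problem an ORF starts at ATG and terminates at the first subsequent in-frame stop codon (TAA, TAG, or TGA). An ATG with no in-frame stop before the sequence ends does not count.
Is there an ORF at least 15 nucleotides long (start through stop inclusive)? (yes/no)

yes

Frame 1: AAT ATG TCT TAC CCT GTA TAG TAT GTA AAT — ATG at 4, stop TAG at 19 → 18 nt.
Frame 2: ATA TGT CTT ACC CTG TAT AGT ATG TAA — ATG at 23, stop TAA at 26 → 6 nt.
Frame 3: TAT GTC TTA CCC TGT ATA GTA TGT AAA — no ATG→stop ORF.
Frame 1 has an ORF of 18 nucleotides (positions 4–21) ≥ 15, so yes.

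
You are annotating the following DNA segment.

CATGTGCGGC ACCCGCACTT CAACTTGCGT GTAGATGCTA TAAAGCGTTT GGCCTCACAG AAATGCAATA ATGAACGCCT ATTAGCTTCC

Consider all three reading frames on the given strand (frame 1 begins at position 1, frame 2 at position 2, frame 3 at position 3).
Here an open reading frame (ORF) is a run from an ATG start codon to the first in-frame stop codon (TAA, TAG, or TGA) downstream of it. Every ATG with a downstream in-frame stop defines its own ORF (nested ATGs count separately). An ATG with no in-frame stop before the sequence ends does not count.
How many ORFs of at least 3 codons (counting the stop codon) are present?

4

Frame 1: CAT GTG CGG CAC CCG CAC TTC AAC TTG CGT GTA GAT GCT ATA AAG CGT TTG GCC TCA CAG AAA TGC AAT AAT GAA CGC CTA TTA GCT TCC — no ATG→stop ORF.
Frame 2: ATG TGC GGC ACC CGC ACT TCA ACT TGC GTG TAG ATG CTA TAA AGC GTT TGG CCT CAC AGA AAT GCA ATA ATG AAC GCC TAT TAG CTT — ATG at 2, stop TAG at 32 → 33 nt; ATG at 35, stop TAA at 41 → 9 nt; ATG at 71, stop TAG at 83 → 15 nt.
Frame 3: TGT GCG GCA CCC GCA CTT CAA CTT GCG TGT AGA TGC TAT AAA GCG TTT GGC CTC ACA GAA ATG CAA TAA TGA ACG CCT ATT AGC TTC — ATG at 63, stop TAA at 69 → 9 nt.
ORFs ≥ 3 codons: frame 2 2–34 (11 codons), frame 2 35–43 (3 codons), frame 2 71–85 (5 codons), frame 3 63–71 (3 codons). Count = 4.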